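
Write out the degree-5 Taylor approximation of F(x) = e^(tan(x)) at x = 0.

37*x^5/120 + 3*x^4/8 + x^3/2 + x^2/2 + x + 1

Let u equal the inner series; expand the outer function in u and truncate.
F(0) = 1
F′(0) = 1
F′′(0) = 1
F′′′(0) = 3
F^(4)(0) = 9
F^(5)(0) = 37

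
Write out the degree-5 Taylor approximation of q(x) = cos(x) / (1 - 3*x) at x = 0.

Use 1/(1 - r) = Σ r^k on the denominator, then take the Cauchy product.

1837*x^5/8 + 1837*x^4/24 + 51*x^3/2 + 17*x^2/2 + 3*x + 1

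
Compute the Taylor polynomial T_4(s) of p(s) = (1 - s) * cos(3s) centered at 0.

27*s^4/8 + 9*s^3/2 - 9*s^2/2 - s + 1

Shift and add copies of the series according to the polynomial's terms.
p(0) = 1
p′(0) = -1
p′′(0) = -9
p′′′(0) = 27
p^(4)(0) = 81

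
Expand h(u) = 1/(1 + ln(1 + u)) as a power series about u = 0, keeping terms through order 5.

Let u equal the inner series; expand the outer function in u and truncate.
h(0) = 1
h′(0) = -1
h′′(0) = 3
h′′′(0) = -14
h^(4)(0) = 88
h^(5)(0) = -694

-347*u^5/60 + 11*u^4/3 - 7*u^3/3 + 3*u^2/2 - u + 1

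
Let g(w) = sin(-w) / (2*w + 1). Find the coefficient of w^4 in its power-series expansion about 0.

Multiply the numerator's expansion by the denominator's geometric series.
g(0) = 0
g′(0) = -1
g′′(0) = 4
g′′′(0) = -23
g^(4)(0) = 184
Dividing each by k! gives the coefficients c_0, ..., c_4.

23/3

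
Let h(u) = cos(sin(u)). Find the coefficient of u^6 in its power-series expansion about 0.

-37/720

Let u equal the inner series; expand the outer function in u and truncate.
h(0) = 1
h′(0) = 0
h′′(0) = -1
h′′′(0) = 0
h^(4)(0) = 5
h^(5)(0) = 0
h^(6)(0) = -37
So c_6 = h^(6)(0)/6! = -37/720.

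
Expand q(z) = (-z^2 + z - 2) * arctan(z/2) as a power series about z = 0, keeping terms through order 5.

Shift and add copies of the series according to the polynomial's terms.
q(0) = 0
q′(0) = -1
q′′(0) = 1
q′′′(0) = -5/2
q^(4)(0) = -1
q^(5)(0) = 7/2
Then c_k = q^(k)(0)/k! gives each Taylor coefficient.

7*z^5/240 - z^4/24 - 5*z^3/12 + z^2/2 - z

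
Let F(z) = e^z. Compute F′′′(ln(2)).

From the series, [(z - ln(2))^3] F = 1/3; multiply by 3! = 6 to get 2.

2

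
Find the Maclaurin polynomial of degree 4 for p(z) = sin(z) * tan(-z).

Write out both Maclaurin series and multiply, keeping only the needed powers.

-z^4/6 - z^2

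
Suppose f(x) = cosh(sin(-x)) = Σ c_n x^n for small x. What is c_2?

1/2

Plug the Maclaurin series of the inner function into that of the outer and collect terms.
f(0) = 1
f′(0) = 0
f′′(0) = 1
The Taylor polynomial is Σ f^(k)(0)/k! · x^k.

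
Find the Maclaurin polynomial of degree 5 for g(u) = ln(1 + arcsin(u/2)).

53*u^5/3840 - 5*u^4/192 + u^3/16 - u^2/8 + u/2

Compose series: expand the inner function first, then feed it into the outer expansion.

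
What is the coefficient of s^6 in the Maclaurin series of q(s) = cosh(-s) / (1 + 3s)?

Expand each factor separately, then convolve coefficients.
q(0) = 1
q′(0) = -3
q′′(0) = 19
q′′′(0) = -171
q^(4)(0) = 2053
q^(5)(0) = -30795
q^(6)(0) = 554311
Dividing each by k! gives the coefficients c_0, ..., c_6.

554311/720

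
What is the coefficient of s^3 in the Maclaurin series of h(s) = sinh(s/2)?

1/48

h(0) = 0
h′(0) = 1/2
h′′(0) = 0
h′′′(0) = 1/8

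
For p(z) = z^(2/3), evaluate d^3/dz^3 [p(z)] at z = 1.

The coefficient of (z - 1)^3 in the expansion is 4/81, so p′′′(1) = 3! * (4/81) = 8/27.

8/27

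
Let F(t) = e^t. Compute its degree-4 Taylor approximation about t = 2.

(t - 2)^4*e^(2)/24 + (t - 2)^3*e^(2)/6 + (t - 2)^2*e^(2)/2 + (t - 2)*e^(2) + e^(2)

[(t - 2)^0] = e^(2);  [(t - 2)^1] = e^(2);  [(t - 2)^2] = e^(2)/2;  [(t - 2)^3] = e^(2)/6;  [(t - 2)^4] = e^(2)/24.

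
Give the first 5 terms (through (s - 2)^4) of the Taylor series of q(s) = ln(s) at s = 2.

Use the known series and substitute for the argument.

-(s - 2)^4/64 + (s - 2)^3/24 - (s - 2)^2/8 + (s - 2)/2 + ln(2)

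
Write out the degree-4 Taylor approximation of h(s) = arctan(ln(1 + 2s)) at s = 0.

4*s^4 - 2*s^2 + 2*s

Substitute the inner expansion into the outer series and collect powers.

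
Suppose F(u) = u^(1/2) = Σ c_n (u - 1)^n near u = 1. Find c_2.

-1/8

F(1) = 1
F′(1) = 1/2
F′′(1) = -1/4
So c_2 = F′′(1)/2! = -1/8.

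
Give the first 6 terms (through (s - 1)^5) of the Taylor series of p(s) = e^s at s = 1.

p(1) = e
p′(1) = e
p′′(1) = e
p′′′(1) = e
p^(4)(1) = e
p^(5)(1) = e

e*(s - 1)^5/120 + e*(s - 1)^4/24 + e*(s - 1)^3/6 + e*(s - 1)^2/2 + e*(s - 1) + e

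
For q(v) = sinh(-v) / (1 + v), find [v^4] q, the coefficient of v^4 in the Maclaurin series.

Take the Cauchy product of the two expansions.
q(0) = 0
q′(0) = -1
q′′(0) = 2
q′′′(0) = -7
q^(4)(0) = 28
So c_4 = q^(4)(0)/4! = 7/6.

7/6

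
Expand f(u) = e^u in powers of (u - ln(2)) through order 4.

f(ln(2)) = 2
f′(ln(2)) = 2
f′′(ln(2)) = 2
f′′′(ln(2)) = 2
f^(4)(ln(2)) = 2
Dividing each by k! gives the coefficients c_0, ..., c_4.

(u - ln(2))^4/12 + (u - ln(2))^3/3 + (u - ln(2))^2 + 2*(u - ln(2)) + 2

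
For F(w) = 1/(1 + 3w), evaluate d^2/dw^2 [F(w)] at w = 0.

Use the known series and substitute for the argument.
From the series, [w^2] F = 9; multiply by 2! = 2 to get 18.

18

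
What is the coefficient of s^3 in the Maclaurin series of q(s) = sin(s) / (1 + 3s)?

53/6

Take the Cauchy product of the two expansions.
q(0) = 0
q′(0) = 1
q′′(0) = -6
q′′′(0) = 53
The Taylor polynomial is Σ q^(k)(0)/k! · s^k.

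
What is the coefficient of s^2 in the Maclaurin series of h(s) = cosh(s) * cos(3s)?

-4

Take the Cauchy product of the two expansions.
h(0) = 1
h′(0) = 0
h′′(0) = -8
So c_2 = h′′(0)/2! = -4.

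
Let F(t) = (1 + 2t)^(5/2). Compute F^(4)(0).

-15

From the series, [t^4] F = -5/8; multiply by 4! = 24 to get -15.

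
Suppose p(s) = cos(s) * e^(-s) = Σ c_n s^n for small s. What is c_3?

Write out both Maclaurin series and multiply, keeping only the needed powers.
[s^0] = 1;  [s^1] = -1;  [s^2] = 0;  [s^3] = 1/3.

1/3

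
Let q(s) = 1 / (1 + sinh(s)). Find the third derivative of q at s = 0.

Use the geometric series for the reciprocal, then substitute.
From the series, [s^3] q = -7/6; multiply by 3! = 6 to get -7.

-7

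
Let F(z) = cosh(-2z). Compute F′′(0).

4

The coefficient of z^2 in the expansion is 2, so F′′(0) = 2! * (2) = 4.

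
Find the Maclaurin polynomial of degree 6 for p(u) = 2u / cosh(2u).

20*u^5/3 - 4*u^3 + 2*u

Write the quotient as an unknown series and match coefficients against numerator = denominator · series.
p(0) = 0
p′(0) = 2
p′′(0) = 0
p′′′(0) = -24
p^(4)(0) = 0
p^(5)(0) = 800
p^(6)(0) = 0
Dividing each by k! gives the coefficients c_0, ..., c_6.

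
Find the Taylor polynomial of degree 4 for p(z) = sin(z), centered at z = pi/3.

sqrt(3)*(z - pi/3)^4/48 - (z - pi/3)^3/12 - sqrt(3)*(z - pi/3)^2/4 + (z - pi/3)/2 + sqrt(3)/2

Apply the Taylor formula c_k = f^(k)(a)/k!.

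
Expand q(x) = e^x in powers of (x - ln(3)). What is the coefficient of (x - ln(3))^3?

q(ln(3)) = 3
q′(ln(3)) = 3
q′′(ln(3)) = 3
q′′′(ln(3)) = 3
The Taylor polynomial is Σ q^(k)(ln(3))/k! · (x - ln(3))^k.

1/2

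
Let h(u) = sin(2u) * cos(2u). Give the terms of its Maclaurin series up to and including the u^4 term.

Multiply the two series term by term and collect like powers.

-16*u^3/3 + 2*u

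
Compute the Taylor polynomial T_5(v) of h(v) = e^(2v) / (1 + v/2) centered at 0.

53*v^5/480 + 5*v^4/16 + 17*v^3/24 + 5*v^2/4 + 3*v/2 + 1

Write out both Maclaurin series and multiply, keeping only the needed powers.
[v^0] = 1;  [v^1] = 3/2;  [v^2] = 5/4;  [v^3] = 17/24;  [v^4] = 5/16;  [v^5] = 53/480.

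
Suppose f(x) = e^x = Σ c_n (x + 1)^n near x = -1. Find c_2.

e^(-1)/2

[(x + 1)^0] = e^(-1);  [(x + 1)^1] = e^(-1);  [(x + 1)^2] = e^(-1)/2.
So c_2 = f′′(-1)/2! = e^(-1)/2.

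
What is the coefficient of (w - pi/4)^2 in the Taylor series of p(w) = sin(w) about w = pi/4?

-sqrt(2)/4

[(w - pi/4)^0] = sqrt(2)/2;  [(w - pi/4)^1] = sqrt(2)/2;  [(w - pi/4)^2] = -sqrt(2)/4.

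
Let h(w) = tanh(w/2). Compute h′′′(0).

-1/4

The coefficient of w^3 in the expansion is -1/24, so h′′′(0) = 3! * (-1/24) = -1/4.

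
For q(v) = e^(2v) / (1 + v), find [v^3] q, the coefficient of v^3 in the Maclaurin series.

1/3

Multiply the two series term by term and collect like powers.
q(0) = 1
q′(0) = 1
q′′(0) = 2
q′′′(0) = 2
Then c_k = q^(k)(0)/k! gives each Taylor coefficient.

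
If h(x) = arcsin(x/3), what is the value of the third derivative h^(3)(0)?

1/27

From the series, [x^3] h = 1/162; multiply by 3! = 6 to get 1/27.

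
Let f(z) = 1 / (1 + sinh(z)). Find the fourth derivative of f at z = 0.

Use the geometric series for the reciprocal, then substitute.
From the series, [z^4] f = 4/3; multiply by 4! = 24 to get 32.

32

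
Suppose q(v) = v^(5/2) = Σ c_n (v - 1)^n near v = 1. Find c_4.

-5/128

Compute the successive derivatives at the expansion point and divide by k!.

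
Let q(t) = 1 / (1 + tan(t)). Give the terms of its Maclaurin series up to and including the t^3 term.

Expand as Σ (-1)^k u^k with u equal to the inner function's series.
q(0) = 1
q′(0) = -1
q′′(0) = 2
q′′′(0) = -8

-4*t^3/3 + t^2 - t + 1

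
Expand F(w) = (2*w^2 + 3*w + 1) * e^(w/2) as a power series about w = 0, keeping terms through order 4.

121*w^4/384 + 67*w^3/48 + 29*w^2/8 + 7*w/2 + 1

Multiply each power in the prefactor through the base expansion.
F(0) = 1
F′(0) = 7/2
F′′(0) = 29/4
F′′′(0) = 67/8
F^(4)(0) = 121/16
Then c_k = F^(k)(0)/k! gives each Taylor coefficient.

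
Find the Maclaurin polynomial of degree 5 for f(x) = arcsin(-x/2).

f(0) = 0
f′(0) = -1/2
f′′(0) = 0
f′′′(0) = -1/8
f^(4)(0) = 0
f^(5)(0) = -9/32
Dividing each by k! gives the coefficients c_0, ..., c_5.

-3*x^5/1280 - x^3/48 - x/2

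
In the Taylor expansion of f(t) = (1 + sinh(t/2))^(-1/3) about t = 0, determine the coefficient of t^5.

Let u equal the inner series; expand the outer function in u and truncate.
f(0) = 1
f′(0) = -1/6
f′′(0) = 1/9
f′′′(0) = -37/216
f^(4)(0) = 53/162
f^(5)(0) = -6241/7776
So c_5 = f^(5)(0)/5! = -6241/933120.

-6241/933120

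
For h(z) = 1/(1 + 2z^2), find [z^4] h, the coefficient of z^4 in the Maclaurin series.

Differentiate repeatedly and evaluate at the center.
h(0) = 1
h′(0) = 0
h′′(0) = -4
h′′′(0) = 0
h^(4)(0) = 96
Dividing each by k! gives the coefficients c_0, ..., c_4.

4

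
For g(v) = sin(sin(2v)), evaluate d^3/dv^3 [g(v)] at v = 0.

-16

Plug the Maclaurin series of the inner function into that of the outer and collect terms.
The coefficient of v^3 in the expansion is -8/3, so g′′′(0) = 3! * (-8/3) = -16.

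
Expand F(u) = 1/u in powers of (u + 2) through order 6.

-(u + 2)^6/128 - (u + 2)^5/64 - (u + 2)^4/32 - (u + 2)^3/16 - (u + 2)^2/8 - (u + 2)/4 - 1/2

F(-2) = -1/2
F′(-2) = -1/4
F′′(-2) = -1/4
F′′′(-2) = -3/8
F^(4)(-2) = -3/4
F^(5)(-2) = -15/8
F^(6)(-2) = -45/8
The Taylor polynomial is Σ F^(k)(-2)/k! · (u + 2)^k.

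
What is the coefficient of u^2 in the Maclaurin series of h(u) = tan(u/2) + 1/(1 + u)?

Combine the two series term by term.

1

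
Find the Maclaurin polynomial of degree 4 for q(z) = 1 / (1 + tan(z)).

5*z^4/3 - 4*z^3/3 + z^2 - z + 1

Use the geometric series for the reciprocal, then substitute.
[z^0] = 1;  [z^1] = -1;  [z^2] = 1;  [z^3] = -4/3;  [z^4] = 5/3.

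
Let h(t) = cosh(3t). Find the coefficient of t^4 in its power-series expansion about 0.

h(0) = 1
h′(0) = 0
h′′(0) = 9
h′′′(0) = 0
h^(4)(0) = 81
The Taylor polynomial is Σ h^(k)(0)/k! · t^k.

27/8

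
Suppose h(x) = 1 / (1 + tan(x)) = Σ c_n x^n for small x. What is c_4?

5/3

Write 1/(1+u) = 1 - u + u^2 - u^3 + ... and substitute the series for u.
h(0) = 1
h′(0) = -1
h′′(0) = 2
h′′′(0) = -8
h^(4)(0) = 40
So c_4 = h^(4)(0)/4! = 5/3.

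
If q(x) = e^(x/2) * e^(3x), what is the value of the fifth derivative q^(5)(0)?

Multiply the two series term by term and collect like powers.
The coefficient of x^5 in the expansion is 16807/3840, so q^(5)(0) = 5! * (16807/3840) = 16807/32.

16807/32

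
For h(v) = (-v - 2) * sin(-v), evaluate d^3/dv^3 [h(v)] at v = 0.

-2

Distribute the polynomial across the series and collect like powers.
From the series, [v^3] h = -1/3; multiply by 3! = 6 to get -2.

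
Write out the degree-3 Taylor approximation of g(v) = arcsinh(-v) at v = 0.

v^3/6 - v

[v^0] = 0;  [v^1] = -1;  [v^2] = 0;  [v^3] = 1/6.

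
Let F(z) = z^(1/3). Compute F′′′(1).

From the series, [(z - 1)^3] F = 5/81; multiply by 3! = 6 to get 10/27.

10/27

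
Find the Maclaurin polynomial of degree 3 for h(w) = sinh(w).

Use the known series and substitute for the argument.
[w^0] = 0;  [w^1] = 1;  [w^2] = 0;  [w^3] = 1/6.

w^3/6 + w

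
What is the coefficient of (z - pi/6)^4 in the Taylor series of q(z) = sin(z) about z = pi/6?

Use the known series and substitute for the argument.
q(pi/6) = 1/2
q′(pi/6) = sqrt(3)/2
q′′(pi/6) = -1/2
q′′′(pi/6) = -sqrt(3)/2
q^(4)(pi/6) = 1/2
So c_4 = q^(4)(pi/6)/4! = 1/48.

1/48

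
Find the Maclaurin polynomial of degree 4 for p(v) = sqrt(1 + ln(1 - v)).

Substitute the inner expansion into the outer series and collect powers.
[v^0] = 1;  [v^1] = -1/2;  [v^2] = -3/8;  [v^3] = -17/48;  [v^4] = -143/384.

-143*v^4/384 - 17*v^3/48 - 3*v^2/8 - v/2 + 1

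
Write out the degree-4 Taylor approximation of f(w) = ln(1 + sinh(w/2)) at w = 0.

Compose series: expand the inner function first, then feed it into the outer expansion.
[w^0] = 0;  [w^1] = 1/2;  [w^2] = -1/8;  [w^3] = 1/16;  [w^4] = -5/192.

-5*w^4/192 + w^3/16 - w^2/8 + w/2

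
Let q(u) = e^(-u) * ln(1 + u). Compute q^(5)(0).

89

Write out both Maclaurin series and multiply, keeping only the needed powers.
The coefficient of u^5 in the expansion is 89/120, so q^(5)(0) = 5! * (89/120) = 89.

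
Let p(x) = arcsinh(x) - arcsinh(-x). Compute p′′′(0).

-2

Expand each term separately and add.
The coefficient of x^3 in the expansion is -1/3, so p′′′(0) = 3! * (-1/3) = -2.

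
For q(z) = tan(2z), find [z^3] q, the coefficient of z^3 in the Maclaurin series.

8/3

[z^0] = 0;  [z^1] = 2;  [z^2] = 0;  [z^3] = 8/3.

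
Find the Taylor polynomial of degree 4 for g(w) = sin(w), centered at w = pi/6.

[(w - pi/6)^0] = 1/2;  [(w - pi/6)^1] = sqrt(3)/2;  [(w - pi/6)^2] = -1/4;  [(w - pi/6)^3] = -sqrt(3)/12;  [(w - pi/6)^4] = 1/48.

(w - pi/6)^4/48 - sqrt(3)*(w - pi/6)^3/12 - (w - pi/6)^2/4 + sqrt(3)*(w - pi/6)/2 + 1/2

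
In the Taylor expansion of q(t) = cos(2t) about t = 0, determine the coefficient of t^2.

-2

Differentiate repeatedly and evaluate at the center.
q(0) = 1
q′(0) = 0
q′′(0) = -4
So c_2 = q′′(0)/2! = -2.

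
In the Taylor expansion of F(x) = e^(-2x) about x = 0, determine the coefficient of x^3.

-4/3

Apply the Taylor formula c_k = f^(k)(a)/k!.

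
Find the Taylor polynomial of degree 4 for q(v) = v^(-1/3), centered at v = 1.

Differentiate repeatedly and evaluate at the center.
q(1) = 1
q′(1) = -1/3
q′′(1) = 4/9
q′′′(1) = -28/27
q^(4)(1) = 280/81
Dividing each by k! gives the coefficients c_0, ..., c_4.

35*(v - 1)^4/243 - 14*(v - 1)^3/81 + 2*(v - 1)^2/9 - (v - 1)/3 + 1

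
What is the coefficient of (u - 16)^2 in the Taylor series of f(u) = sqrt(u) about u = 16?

-1/512

Apply the Taylor formula c_k = f^(k)(a)/k!.
f(16) = 4
f′(16) = 1/8
f′′(16) = -1/256
So c_2 = f′′(16)/2! = -1/512.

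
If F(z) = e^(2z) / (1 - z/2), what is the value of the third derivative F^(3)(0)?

Write out both Maclaurin series and multiply, keeping only the needed powers.
The coefficient of z^3 in the expansion is 71/24, so F′′′(0) = 3! * (71/24) = 71/4.

71/4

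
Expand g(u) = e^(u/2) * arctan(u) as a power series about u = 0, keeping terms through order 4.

-7*u^4/48 - 5*u^3/24 + u^2/2 + u

Expand each factor separately, then convolve coefficients.
g(0) = 0
g′(0) = 1
g′′(0) = 1
g′′′(0) = -5/4
g^(4)(0) = -7/2
Dividing each by k! gives the coefficients c_0, ..., c_4.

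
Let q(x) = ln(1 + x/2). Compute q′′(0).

From the series, [x^2] q = -1/8; multiply by 2! = 2 to get -1/4.

-1/4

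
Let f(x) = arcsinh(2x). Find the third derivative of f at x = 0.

Compute the successive derivatives at the expansion point and divide by k!.
The coefficient of x^3 in the expansion is -4/3, so f′′′(0) = 3! * (-4/3) = -8.

-8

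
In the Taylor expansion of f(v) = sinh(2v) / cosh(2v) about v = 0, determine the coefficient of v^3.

Invert the denominator's series and multiply.
[v^0] = 0;  [v^1] = 2;  [v^2] = 0;  [v^3] = -8/3.

-8/3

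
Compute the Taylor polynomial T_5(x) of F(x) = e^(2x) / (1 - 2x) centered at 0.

1304*x^5/15 + 130*x^4/3 + 64*x^3/3 + 10*x^2 + 4*x + 1

Take the Cauchy product of the two expansions.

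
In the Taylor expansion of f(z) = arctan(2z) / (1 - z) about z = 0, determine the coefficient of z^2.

2

Multiply the two series term by term and collect like powers.
[z^0] = 0;  [z^1] = 2;  [z^2] = 2.
So c_2 = f′′(0)/2! = 2.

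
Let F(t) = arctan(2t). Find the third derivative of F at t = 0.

-16

Use the known series and substitute for the argument.
From the series, [t^3] F = -8/3; multiply by 3! = 6 to get -16.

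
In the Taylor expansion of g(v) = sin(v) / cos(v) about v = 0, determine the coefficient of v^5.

Invert the denominator's series and multiply.
[v^0] = 0;  [v^1] = 1;  [v^2] = 0;  [v^3] = 1/3;  [v^4] = 0;  [v^5] = 2/15.

2/15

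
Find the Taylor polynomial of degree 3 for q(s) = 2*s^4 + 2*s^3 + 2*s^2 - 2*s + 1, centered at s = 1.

10*(s - 1)^3 + 20*(s - 1)^2 + 16*(s - 1) + 5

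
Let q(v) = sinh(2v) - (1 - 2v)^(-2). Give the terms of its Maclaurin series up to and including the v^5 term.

-2876*v^5/15 - 80*v^4 - 92*v^3/3 - 12*v^2 - 2*v - 1

Expand each term separately and add.
q(0) = -1
q′(0) = -2
q′′(0) = -24
q′′′(0) = -184
q^(4)(0) = -1920
q^(5)(0) = -23008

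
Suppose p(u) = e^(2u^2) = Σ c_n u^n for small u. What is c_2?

2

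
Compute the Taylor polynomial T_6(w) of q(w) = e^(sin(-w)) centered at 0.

-w^6/240 + w^5/15 - w^4/8 + w^2/2 - w + 1

Plug the Maclaurin series of the inner function into that of the outer and collect terms.
q(0) = 1
q′(0) = -1
q′′(0) = 1
q′′′(0) = 0
q^(4)(0) = -3
q^(5)(0) = 8
q^(6)(0) = -3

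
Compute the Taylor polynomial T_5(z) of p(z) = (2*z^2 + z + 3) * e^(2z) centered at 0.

Distribute the polynomial across the series and collect like powers.

62*z^5/15 + 22*z^4/3 + 10*z^3 + 10*z^2 + 7*z + 3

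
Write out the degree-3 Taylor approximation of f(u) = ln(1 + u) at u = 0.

f(0) = 0
f′(0) = 1
f′′(0) = -1
f′′′(0) = 2

u^3/3 - u^2/2 + u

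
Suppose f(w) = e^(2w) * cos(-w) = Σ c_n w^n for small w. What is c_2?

3/2

Write out both Maclaurin series and multiply, keeping only the needed powers.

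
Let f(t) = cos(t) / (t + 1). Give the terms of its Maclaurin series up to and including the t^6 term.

Multiply the numerator's expansion by the denominator's geometric series.

389*t^6/720 - 13*t^5/24 + 13*t^4/24 - t^3/2 + t^2/2 - t + 1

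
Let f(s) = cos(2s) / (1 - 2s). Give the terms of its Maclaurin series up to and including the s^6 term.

1556*s^6/45 + 52*s^5/3 + 26*s^4/3 + 4*s^3 + 2*s^2 + 2*s + 1

Expand each factor separately, then convolve coefficients.
f(0) = 1
f′(0) = 2
f′′(0) = 4
f′′′(0) = 24
f^(4)(0) = 208
f^(5)(0) = 2080
f^(6)(0) = 24896
Then c_k = f^(k)(0)/k! gives each Taylor coefficient.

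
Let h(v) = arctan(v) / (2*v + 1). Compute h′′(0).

-4

Expand 1/(denominator) as a geometric series and multiply by the numerator's series.
The coefficient of v^2 in the expansion is -2, so h′′(0) = 2! * (-2) = -4.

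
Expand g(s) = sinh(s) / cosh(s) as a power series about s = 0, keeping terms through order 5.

2*s^5/15 - s^3/3 + s

Write the quotient as an unknown series and match coefficients against numerator = denominator · series.
[s^0] = 0;  [s^1] = 1;  [s^2] = 0;  [s^3] = -1/3;  [s^4] = 0;  [s^5] = 2/15.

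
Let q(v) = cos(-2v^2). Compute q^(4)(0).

-48

Differentiate repeatedly and evaluate at the center.
From the series, [v^4] q = -2; multiply by 4! = 24 to get -48.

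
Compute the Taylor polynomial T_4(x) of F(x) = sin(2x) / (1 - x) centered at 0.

Use 1/(1 - r) = Σ r^k on the denominator, then take the Cauchy product.
[x^0] = 0;  [x^1] = 2;  [x^2] = 2;  [x^3] = 2/3;  [x^4] = 2/3.

2*x^4/3 + 2*x^3/3 + 2*x^2 + 2*x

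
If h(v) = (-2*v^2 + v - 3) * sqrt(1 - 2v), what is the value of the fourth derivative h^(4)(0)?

57

Distribute the polynomial across the series and collect like powers.
The coefficient of v^4 in the expansion is 19/8, so h^(4)(0) = 4! * (19/8) = 57.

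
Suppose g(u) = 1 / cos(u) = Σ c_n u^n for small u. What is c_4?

Invert the denominator's series and multiply.

5/24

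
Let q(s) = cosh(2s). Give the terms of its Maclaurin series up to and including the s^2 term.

2*s^2 + 1

[s^0] = 1;  [s^1] = 0;  [s^2] = 2.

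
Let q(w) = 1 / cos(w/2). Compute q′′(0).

1/4

Write the quotient as an unknown series and match coefficients against numerator = denominator · series.
From the series, [w^2] q = 1/8; multiply by 2! = 2 to get 1/4.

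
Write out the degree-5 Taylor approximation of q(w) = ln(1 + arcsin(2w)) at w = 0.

212*w^5/15 - 20*w^4/3 + 4*w^3 - 2*w^2 + 2*w

Compose series: expand the inner function first, then feed it into the outer expansion.
[w^0] = 0;  [w^1] = 2;  [w^2] = -2;  [w^3] = 4;  [w^4] = -20/3;  [w^5] = 212/15.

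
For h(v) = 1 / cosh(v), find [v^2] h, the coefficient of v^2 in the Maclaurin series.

Divide the numerator series by the denominator series (power-series long division).

-1/2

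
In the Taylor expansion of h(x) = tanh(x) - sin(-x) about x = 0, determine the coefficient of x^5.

17/120

Combine the two series term by term.
h(0) = 0
h′(0) = 2
h′′(0) = 0
h′′′(0) = -3
h^(4)(0) = 0
h^(5)(0) = 17
Then c_k = h^(k)(0)/k! gives each Taylor coefficient.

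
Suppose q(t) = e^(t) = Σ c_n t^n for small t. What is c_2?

1/2

Compute the successive derivatives at the expansion point and divide by k!.
q(0) = 1
q′(0) = 1
q′′(0) = 1
Dividing each by k! gives the coefficients c_0, ..., c_2.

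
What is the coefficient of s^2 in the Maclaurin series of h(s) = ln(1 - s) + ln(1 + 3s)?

-5

Combine the two series term by term.
[s^0] = 0;  [s^1] = 2;  [s^2] = -5.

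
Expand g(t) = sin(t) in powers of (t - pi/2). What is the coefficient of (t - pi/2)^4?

1/24

c_4 = g^(4)(pi/2)/4! = 1/24.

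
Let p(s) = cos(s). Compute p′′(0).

Compute the successive derivatives at the expansion point and divide by k!.
The coefficient of s^2 in the expansion is -1/2, so p′′(0) = 2! * (-1/2) = -1.

-1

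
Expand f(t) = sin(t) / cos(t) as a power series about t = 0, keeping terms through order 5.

2*t^5/15 + t^3/3 + t

Invert the denominator's series and multiply.
f(0) = 0
f′(0) = 1
f′′(0) = 0
f′′′(0) = 2
f^(4)(0) = 0
f^(5)(0) = 16
Dividing each by k! gives the coefficients c_0, ..., c_5.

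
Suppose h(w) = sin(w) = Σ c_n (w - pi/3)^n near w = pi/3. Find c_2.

[(w - pi/3)^0] = sqrt(3)/2;  [(w - pi/3)^1] = 1/2;  [(w - pi/3)^2] = -sqrt(3)/4.

-sqrt(3)/4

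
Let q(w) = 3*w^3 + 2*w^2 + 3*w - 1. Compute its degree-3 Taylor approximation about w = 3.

3*(w - 3)^3 + 29*(w - 3)^2 + 96*(w - 3) + 107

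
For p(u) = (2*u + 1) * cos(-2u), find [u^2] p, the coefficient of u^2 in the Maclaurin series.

-2

Multiply each power in the prefactor through the base expansion.
p(0) = 1
p′(0) = 2
p′′(0) = -4
Dividing each by k! gives the coefficients c_0, ..., c_2.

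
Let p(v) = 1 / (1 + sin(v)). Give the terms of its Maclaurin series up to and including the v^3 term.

-5*v^3/6 + v^2 - v + 1

Expand as Σ (-1)^k u^k with u equal to the inner function's series.
[v^0] = 1;  [v^1] = -1;  [v^2] = 1;  [v^3] = -5/6.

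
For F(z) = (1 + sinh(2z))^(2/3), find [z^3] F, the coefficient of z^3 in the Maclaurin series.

104/81

Plug the Maclaurin series of the inner function into that of the outer and collect terms.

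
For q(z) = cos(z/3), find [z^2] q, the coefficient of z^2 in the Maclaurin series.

-1/18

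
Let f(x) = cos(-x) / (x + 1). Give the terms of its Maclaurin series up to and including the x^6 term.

389*x^6/720 - 13*x^5/24 + 13*x^4/24 - x^3/2 + x^2/2 - x + 1

Expand 1/(denominator) as a geometric series and multiply by the numerator's series.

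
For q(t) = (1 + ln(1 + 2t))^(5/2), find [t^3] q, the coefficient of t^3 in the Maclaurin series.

-35/6

Substitute the inner expansion into the outer series and collect powers.
[t^0] = 1;  [t^1] = 5;  [t^2] = 5/2;  [t^3] = -35/6.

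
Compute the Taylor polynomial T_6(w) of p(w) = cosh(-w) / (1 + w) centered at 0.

1111*w^6/720 - 37*w^5/24 + 37*w^4/24 - 3*w^3/2 + 3*w^2/2 - w + 1

Multiply the two series term by term and collect like powers.
p(0) = 1
p′(0) = -1
p′′(0) = 3
p′′′(0) = -9
p^(4)(0) = 37
p^(5)(0) = -185
p^(6)(0) = 1111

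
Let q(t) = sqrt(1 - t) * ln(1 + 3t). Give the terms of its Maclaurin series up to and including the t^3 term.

87*t^3/8 - 6*t^2 + 3*t

Take the Cauchy product of the two expansions.
q(0) = 0
q′(0) = 3
q′′(0) = -12
q′′′(0) = 261/4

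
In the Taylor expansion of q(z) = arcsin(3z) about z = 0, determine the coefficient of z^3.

9/2

q(0) = 0
q′(0) = 3
q′′(0) = 0
q′′′(0) = 27
Dividing each by k! gives the coefficients c_0, ..., c_3.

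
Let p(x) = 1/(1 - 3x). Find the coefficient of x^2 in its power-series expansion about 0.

9

p(0) = 1
p′(0) = 3
p′′(0) = 18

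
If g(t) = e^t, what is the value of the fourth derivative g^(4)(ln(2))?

The coefficient of (t - ln(2))^4 in the expansion is 1/12, so g^(4)(ln(2)) = 4! * (1/12) = 2.

2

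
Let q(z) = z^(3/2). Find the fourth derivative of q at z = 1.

9/16

Differentiate repeatedly and evaluate at the center.
The coefficient of (z - 1)^4 in the expansion is 3/128, so q^(4)(1) = 4! * (3/128) = 9/16.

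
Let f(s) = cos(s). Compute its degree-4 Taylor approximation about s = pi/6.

f(pi/6) = sqrt(3)/2
f′(pi/6) = -1/2
f′′(pi/6) = -sqrt(3)/2
f′′′(pi/6) = 1/2
f^(4)(pi/6) = sqrt(3)/2
Dividing each by k! gives the coefficients c_0, ..., c_4.

sqrt(3)*(s - pi/6)^4/48 + (s - pi/6)^3/12 - sqrt(3)*(s - pi/6)^2/4 - (s - pi/6)/2 + sqrt(3)/2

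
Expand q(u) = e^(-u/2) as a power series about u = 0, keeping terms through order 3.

q(0) = 1
q′(0) = -1/2
q′′(0) = 1/4
q′′′(0) = -1/8
The Taylor polynomial is Σ q^(k)(0)/k! · u^k.

-u^3/48 + u^2/8 - u/2 + 1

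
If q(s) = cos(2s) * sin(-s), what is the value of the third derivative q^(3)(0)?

Expand each factor separately, then convolve coefficients.
From the series, [s^3] q = 13/6; multiply by 3! = 6 to get 13.

13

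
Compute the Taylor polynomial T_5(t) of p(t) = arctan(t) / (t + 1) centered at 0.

Expand 1/(denominator) as a geometric series and multiply by the numerator's series.
p(0) = 0
p′(0) = 1
p′′(0) = -2
p′′′(0) = 4
p^(4)(0) = -16
p^(5)(0) = 104

13*t^5/15 - 2*t^4/3 + 2*t^3/3 - t^2 + t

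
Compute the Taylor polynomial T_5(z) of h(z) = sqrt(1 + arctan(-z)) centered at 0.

-83*z^5/1280 + 17*z^4/384 + 5*z^3/48 - z^2/8 - z/2 + 1

Compose series: expand the inner function first, then feed it into the outer expansion.
[z^0] = 1;  [z^1] = -1/2;  [z^2] = -1/8;  [z^3] = 5/48;  [z^4] = 17/384;  [z^5] = -83/1280.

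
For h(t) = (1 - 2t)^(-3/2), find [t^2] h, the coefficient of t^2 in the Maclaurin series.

15/2

[t^0] = 1;  [t^1] = 3;  [t^2] = 15/2.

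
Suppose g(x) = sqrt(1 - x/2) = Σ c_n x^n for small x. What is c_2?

-1/32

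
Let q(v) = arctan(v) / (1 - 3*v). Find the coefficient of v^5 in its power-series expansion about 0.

Expand 1/(denominator) as a geometric series and multiply by the numerator's series.
q(0) = 0
q′(0) = 1
q′′(0) = 6
q′′′(0) = 52
q^(4)(0) = 624
q^(5)(0) = 9384
So c_5 = q^(5)(0)/5! = 391/5.

391/5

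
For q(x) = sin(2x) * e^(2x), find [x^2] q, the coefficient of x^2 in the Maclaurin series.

4

Write out both Maclaurin series and multiply, keeping only the needed powers.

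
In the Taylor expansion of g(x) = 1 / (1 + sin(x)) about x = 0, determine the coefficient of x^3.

Expand as Σ (-1)^k u^k with u equal to the inner function's series.
So c_3 = g′′′(0)/3! = -5/6.

-5/6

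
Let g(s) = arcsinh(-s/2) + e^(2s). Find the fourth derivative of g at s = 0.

Add the two expansions coefficient-wise.
From the series, [s^4] g = 2/3; multiply by 4! = 24 to get 16.

16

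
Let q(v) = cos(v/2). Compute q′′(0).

-1/4

From the series, [v^2] q = -1/8; multiply by 2! = 2 to get -1/4.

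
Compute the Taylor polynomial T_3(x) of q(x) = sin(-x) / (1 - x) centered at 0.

Expand 1/(denominator) as a geometric series and multiply by the numerator's series.
q(0) = 0
q′(0) = -1
q′′(0) = -2
q′′′(0) = -5

-5*x^3/6 - x^2 - x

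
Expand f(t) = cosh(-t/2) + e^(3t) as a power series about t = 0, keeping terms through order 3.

Add the two expansions coefficient-wise.
f(0) = 2
f′(0) = 3
f′′(0) = 37/4
f′′′(0) = 27

9*t^3/2 + 37*t^2/8 + 3*t + 2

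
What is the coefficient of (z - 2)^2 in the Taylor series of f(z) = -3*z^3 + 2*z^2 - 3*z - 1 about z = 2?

Differentiate repeatedly and evaluate at the center.
f(2) = -23
f′(2) = -31
f′′(2) = -32

-16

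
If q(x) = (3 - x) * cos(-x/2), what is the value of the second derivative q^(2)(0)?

-3/4

Distribute the polynomial across the series and collect like powers.
From the series, [x^2] q = -3/8; multiply by 2! = 2 to get -3/4.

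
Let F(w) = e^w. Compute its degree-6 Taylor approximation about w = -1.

(w + 1)^6*e^(-1)/720 + (w + 1)^5*e^(-1)/120 + (w + 1)^4*e^(-1)/24 + (w + 1)^3*e^(-1)/6 + (w + 1)^2*e^(-1)/2 + (w + 1)*e^(-1) + e^(-1)

[(w + 1)^0] = e^(-1);  [(w + 1)^1] = e^(-1);  [(w + 1)^2] = e^(-1)/2;  [(w + 1)^3] = e^(-1)/6;  [(w + 1)^4] = e^(-1)/24;  [(w + 1)^5] = e^(-1)/120;  [(w + 1)^6] = e^(-1)/720.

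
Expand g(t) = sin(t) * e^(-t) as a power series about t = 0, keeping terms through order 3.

Expand each factor separately, then convolve coefficients.
g(0) = 0
g′(0) = 1
g′′(0) = -2
g′′′(0) = 2
The Taylor polynomial is Σ g^(k)(0)/k! · t^k.

t^3/3 - t^2 + t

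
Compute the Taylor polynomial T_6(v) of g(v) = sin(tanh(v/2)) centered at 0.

37*v^5/3840 - v^3/16 + v/2

Plug the Maclaurin series of the inner function into that of the outer and collect terms.
g(0) = 0
g′(0) = 1/2
g′′(0) = 0
g′′′(0) = -3/8
g^(4)(0) = 0
g^(5)(0) = 37/32
g^(6)(0) = 0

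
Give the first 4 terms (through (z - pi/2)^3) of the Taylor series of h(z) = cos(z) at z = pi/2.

(z - pi/2)^3/6 - (z - pi/2)

Differentiate repeatedly and evaluate at the center.
h(pi/2) = 0
h′(pi/2) = -1
h′′(pi/2) = 0
h′′′(pi/2) = 1
Dividing each by k! gives the coefficients c_0, ..., c_3.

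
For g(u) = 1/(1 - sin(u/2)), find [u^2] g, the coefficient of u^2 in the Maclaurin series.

1/4

Substitute the inner expansion into the outer series and collect powers.
g(0) = 1
g′(0) = 1/2
g′′(0) = 1/2
Then c_k = g^(k)(0)/k! gives each Taylor coefficient.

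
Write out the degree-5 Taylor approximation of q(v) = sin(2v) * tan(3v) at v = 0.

Take the Cauchy product of the two expansions.
q(0) = 0
q′(0) = 0
q′′(0) = 12
q′′′(0) = 0
q^(4)(0) = 336
q^(5)(0) = 0

14*v^4 + 6*v^2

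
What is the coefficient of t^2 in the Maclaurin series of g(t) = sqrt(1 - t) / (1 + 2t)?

39/8

Expand each factor separately, then convolve coefficients.
g(0) = 1
g′(0) = -5/2
g′′(0) = 39/4
The Taylor polynomial is Σ g^(k)(0)/k! · t^k.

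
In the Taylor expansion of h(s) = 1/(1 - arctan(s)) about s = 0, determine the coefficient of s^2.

Let u equal the inner series; expand the outer function in u and truncate.
h(0) = 1
h′(0) = 1
h′′(0) = 2
Dividing each by k! gives the coefficients c_0, ..., c_2.

1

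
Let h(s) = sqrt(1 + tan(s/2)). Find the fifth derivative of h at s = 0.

Let u equal the inner series; expand the outer function in u and truncate.
From the series, [s^5] h = 601/122880; multiply by 5! = 120 to get 601/1024.

601/1024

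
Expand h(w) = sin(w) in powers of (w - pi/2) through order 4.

h(pi/2) = 1
h′(pi/2) = 0
h′′(pi/2) = -1
h′′′(pi/2) = 0
h^(4)(pi/2) = 1

(w - pi/2)^4/24 - (w - pi/2)^2/2 + 1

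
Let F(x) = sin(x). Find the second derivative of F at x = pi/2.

-1

Differentiate repeatedly and evaluate at the center.
The coefficient of (x - pi/2)^2 in the expansion is -1/2, so F′′(pi/2) = 2! * (-1/2) = -1.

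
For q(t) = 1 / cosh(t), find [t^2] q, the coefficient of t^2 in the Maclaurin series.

Write the quotient as an unknown series and match coefficients against numerator = denominator · series.
q(0) = 1
q′(0) = 0
q′′(0) = -1
Then c_k = q^(k)(0)/k! gives each Taylor coefficient.

-1/2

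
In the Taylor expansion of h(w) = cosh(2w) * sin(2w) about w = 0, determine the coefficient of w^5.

Multiply the two series term by term and collect like powers.
h(0) = 0
h′(0) = 2
h′′(0) = 0
h′′′(0) = 16
h^(4)(0) = 0
h^(5)(0) = -128

-16/15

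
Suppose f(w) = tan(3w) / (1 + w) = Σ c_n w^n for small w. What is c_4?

-12

Take the Cauchy product of the two expansions.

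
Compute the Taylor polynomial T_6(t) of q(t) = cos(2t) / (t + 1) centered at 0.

Use 1/(1 - r) = Σ r^k on the denominator, then take the Cauchy product.
q(0) = 1
q′(0) = -1
q′′(0) = -2
q′′′(0) = 6
q^(4)(0) = -8
q^(5)(0) = 40
q^(6)(0) = -304
The Taylor polynomial is Σ q^(k)(0)/k! · t^k.

-19*t^6/45 + t^5/3 - t^4/3 + t^3 - t^2 - t + 1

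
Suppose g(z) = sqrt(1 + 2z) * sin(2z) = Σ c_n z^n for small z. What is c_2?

Multiply the two series term by term and collect like powers.
[z^0] = 0;  [z^1] = 2;  [z^2] = 2.

2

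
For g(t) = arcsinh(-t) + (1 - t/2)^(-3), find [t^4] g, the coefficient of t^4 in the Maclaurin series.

15/16

Add the two expansions coefficient-wise.
[t^0] = 1;  [t^1] = 1/2;  [t^2] = 3/2;  [t^3] = 17/12;  [t^4] = 15/16.
So c_4 = g^(4)(0)/4! = 15/16.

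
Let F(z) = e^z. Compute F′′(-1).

The coefficient of (z + 1)^2 in the expansion is e^(-1)/2, so F′′(-1) = 2! * (e^(-1)/2) = e^(-1).

e^(-1)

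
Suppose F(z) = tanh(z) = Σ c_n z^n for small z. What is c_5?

2/15

F(0) = 0
F′(0) = 1
F′′(0) = 0
F′′′(0) = -2
F^(4)(0) = 0
F^(5)(0) = 16
Dividing each by k! gives the coefficients c_0, ..., c_5.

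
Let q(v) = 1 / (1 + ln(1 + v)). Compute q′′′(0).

-14

Write 1/(1+u) = 1 - u + u^2 - u^3 + ... and substitute the series for u.
The coefficient of v^3 in the expansion is -7/3, so q′′′(0) = 3! * (-7/3) = -14.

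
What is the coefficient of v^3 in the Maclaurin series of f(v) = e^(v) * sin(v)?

1/3

Write out both Maclaurin series and multiply, keeping only the needed powers.
So c_3 = f′′′(0)/3! = 1/3.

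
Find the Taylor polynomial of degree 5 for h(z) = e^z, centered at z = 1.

e*(z - 1)^5/120 + e*(z - 1)^4/24 + e*(z - 1)^3/6 + e*(z - 1)^2/2 + e*(z - 1) + e

h(1) = e
h′(1) = e
h′′(1) = e
h′′′(1) = e
h^(4)(1) = e
h^(5)(1) = e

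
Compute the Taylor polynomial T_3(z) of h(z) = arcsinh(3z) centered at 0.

Apply the Taylor formula c_k = f^(k)(a)/k!.
h(0) = 0
h′(0) = 3
h′′(0) = 0
h′′′(0) = -27
The Taylor polynomial is Σ h^(k)(0)/k! · z^k.

-9*z^3/2 + 3*z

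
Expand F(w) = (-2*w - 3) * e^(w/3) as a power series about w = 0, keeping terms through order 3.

Shift and add copies of the series according to the polynomial's terms.
F(0) = -3
F′(0) = -3
F′′(0) = -5/3
F′′′(0) = -7/9
Dividing each by k! gives the coefficients c_0, ..., c_3.

-7*w^3/54 - 5*w^2/6 - 3*w - 3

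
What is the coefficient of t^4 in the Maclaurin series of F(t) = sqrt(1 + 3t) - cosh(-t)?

-1231/384

Expand each term separately and add.
[t^0] = 0;  [t^1] = 3/2;  [t^2] = -13/8;  [t^3] = 27/16;  [t^4] = -1231/384.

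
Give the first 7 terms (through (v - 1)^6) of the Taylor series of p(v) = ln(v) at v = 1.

-(v - 1)^6/6 + (v - 1)^5/5 - (v - 1)^4/4 + (v - 1)^3/3 - (v - 1)^2/2 + (v - 1)

Compute the successive derivatives at the expansion point and divide by k!.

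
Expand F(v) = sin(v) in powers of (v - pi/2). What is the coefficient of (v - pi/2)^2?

-1/2

F(pi/2) = 1
F′(pi/2) = 0
F′′(pi/2) = -1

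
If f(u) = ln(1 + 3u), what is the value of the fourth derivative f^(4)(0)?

The coefficient of u^4 in the expansion is -81/4, so f^(4)(0) = 4! * (-81/4) = -486.

-486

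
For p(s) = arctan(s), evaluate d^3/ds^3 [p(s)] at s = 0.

From the series, [s^3] p = -1/3; multiply by 3! = 6 to get -2.

-2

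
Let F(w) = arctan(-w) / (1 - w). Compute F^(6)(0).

-624

Expand each factor separately, then convolve coefficients.
From the series, [w^6] F = -13/15; multiply by 6! = 720 to get -624.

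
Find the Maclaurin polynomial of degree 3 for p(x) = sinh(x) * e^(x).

Write out both Maclaurin series and multiply, keeping only the needed powers.
p(0) = 0
p′(0) = 1
p′′(0) = 2
p′′′(0) = 4

2*x^3/3 + x^2 + x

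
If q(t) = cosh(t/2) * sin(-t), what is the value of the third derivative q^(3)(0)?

1/4

Take the Cauchy product of the two expansions.
The coefficient of t^3 in the expansion is 1/24, so q′′′(0) = 3! * (1/24) = 1/4.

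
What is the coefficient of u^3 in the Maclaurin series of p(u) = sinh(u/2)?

p(0) = 0
p′(0) = 1/2
p′′(0) = 0
p′′′(0) = 1/8

1/48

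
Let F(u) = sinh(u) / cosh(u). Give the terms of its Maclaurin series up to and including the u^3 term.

-u^3/3 + u

Divide the numerator series by the denominator series (power-series long division).
[u^0] = 0;  [u^1] = 1;  [u^2] = 0;  [u^3] = -1/3.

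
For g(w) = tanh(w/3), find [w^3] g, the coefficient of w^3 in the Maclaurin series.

-1/81

g(0) = 0
g′(0) = 1/3
g′′(0) = 0
g′′′(0) = -2/27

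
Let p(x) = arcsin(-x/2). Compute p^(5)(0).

-9/32

From the series, [x^5] p = -3/1280; multiply by 5! = 120 to get -9/32.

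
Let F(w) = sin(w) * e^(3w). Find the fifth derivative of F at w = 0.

316

Take the Cauchy product of the two expansions.
The coefficient of w^5 in the expansion is 79/30, so F^(5)(0) = 5! * (79/30) = 316.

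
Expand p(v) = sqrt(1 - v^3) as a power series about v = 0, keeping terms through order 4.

Apply the Taylor formula c_k = f^(k)(a)/k!.
[v^0] = 1;  [v^1] = 0;  [v^2] = 0;  [v^3] = -1/2;  [v^4] = 0.

1 - v^3/2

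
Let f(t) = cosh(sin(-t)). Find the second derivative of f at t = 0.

1

Plug the Maclaurin series of the inner function into that of the outer and collect terms.
The coefficient of t^2 in the expansion is 1/2, so f′′(0) = 2! * (1/2) = 1.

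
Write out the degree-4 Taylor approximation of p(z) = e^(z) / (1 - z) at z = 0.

65*z^4/24 + 8*z^3/3 + 5*z^2/2 + 2*z + 1

Expand each factor separately, then convolve coefficients.
p(0) = 1
p′(0) = 2
p′′(0) = 5
p′′′(0) = 16
p^(4)(0) = 65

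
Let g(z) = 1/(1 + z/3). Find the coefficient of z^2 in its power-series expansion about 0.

[z^0] = 1;  [z^1] = -1/3;  [z^2] = 1/9.

1/9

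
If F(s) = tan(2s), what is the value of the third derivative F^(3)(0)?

From the series, [s^3] F = 8/3; multiply by 3! = 6 to get 16.

16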